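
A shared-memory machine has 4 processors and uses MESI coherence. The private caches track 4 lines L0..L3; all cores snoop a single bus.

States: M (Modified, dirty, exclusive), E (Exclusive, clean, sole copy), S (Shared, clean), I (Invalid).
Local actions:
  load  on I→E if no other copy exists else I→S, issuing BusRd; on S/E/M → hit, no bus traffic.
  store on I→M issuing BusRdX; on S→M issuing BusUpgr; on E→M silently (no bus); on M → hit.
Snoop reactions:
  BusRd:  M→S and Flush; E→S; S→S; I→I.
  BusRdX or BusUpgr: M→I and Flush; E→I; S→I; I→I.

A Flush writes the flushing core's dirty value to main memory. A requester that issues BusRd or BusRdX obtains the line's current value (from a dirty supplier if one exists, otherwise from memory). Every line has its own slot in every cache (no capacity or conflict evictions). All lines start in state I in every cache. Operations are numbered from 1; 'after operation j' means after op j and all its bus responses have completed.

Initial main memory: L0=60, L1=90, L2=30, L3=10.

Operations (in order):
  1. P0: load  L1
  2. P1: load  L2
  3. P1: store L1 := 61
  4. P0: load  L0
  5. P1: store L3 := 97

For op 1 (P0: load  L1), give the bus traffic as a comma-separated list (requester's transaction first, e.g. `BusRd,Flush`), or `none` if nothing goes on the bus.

bus = BusRd

[1] P0: load  L1 | P0:E(90), P1:I, P2:I, P3:I | bus: BusRd
[2] P1: load  L2 | P0:I, P1:E(30), P2:I, P3:I | bus: BusRd
[3] P1: store L1 := 61 | P0:I, P1:M(61), P2:I, P3:I | bus: BusRdX
[4] P0: load  L0 | P0:E(60), P1:I, P2:I, P3:I | bus: BusRd
[5] P1: store L3 := 97 | P0:I, P1:M(97), P2:I, P3:I | bus: BusRdX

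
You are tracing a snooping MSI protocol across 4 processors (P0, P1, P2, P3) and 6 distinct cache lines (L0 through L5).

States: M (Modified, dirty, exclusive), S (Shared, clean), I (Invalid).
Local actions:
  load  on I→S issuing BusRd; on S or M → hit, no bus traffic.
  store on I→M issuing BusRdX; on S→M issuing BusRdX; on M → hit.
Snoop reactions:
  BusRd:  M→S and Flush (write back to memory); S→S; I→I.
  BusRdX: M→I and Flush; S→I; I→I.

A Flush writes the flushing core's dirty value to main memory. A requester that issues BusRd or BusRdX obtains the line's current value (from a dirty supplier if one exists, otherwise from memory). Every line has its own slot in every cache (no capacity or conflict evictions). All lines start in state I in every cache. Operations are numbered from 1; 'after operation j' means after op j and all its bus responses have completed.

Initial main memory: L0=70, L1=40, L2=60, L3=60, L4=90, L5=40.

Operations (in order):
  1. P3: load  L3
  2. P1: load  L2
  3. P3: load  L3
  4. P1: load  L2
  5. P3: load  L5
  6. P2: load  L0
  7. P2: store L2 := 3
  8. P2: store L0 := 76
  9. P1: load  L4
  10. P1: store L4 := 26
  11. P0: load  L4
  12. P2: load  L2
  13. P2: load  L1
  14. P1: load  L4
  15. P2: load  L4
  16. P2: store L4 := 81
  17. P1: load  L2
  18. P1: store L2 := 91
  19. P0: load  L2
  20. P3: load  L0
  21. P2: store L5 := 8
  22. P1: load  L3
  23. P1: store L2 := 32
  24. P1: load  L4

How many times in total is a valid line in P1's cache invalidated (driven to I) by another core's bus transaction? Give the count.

invalidations = 2

1. P3: load  L3  bus=[BusRd]  L3: P0=I P1=I P2=I P3=S  mem[L3]=60
2. P1: load  L2  bus=[BusRd]  L2: P0=I P1=S P2=I P3=I  mem[L2]=60
3. P3: load  L3  bus=[-]  L3: P0=I P1=I P2=I P3=S  mem[L3]=60
4. P1: load  L2  bus=[-]  L2: P0=I P1=S P2=I P3=I  mem[L2]=60
5. P3: load  L5  bus=[BusRd]  L5: P0=I P1=I P2=I P3=S  mem[L5]=40
6. P2: load  L0  bus=[BusRd]  L0: P0=I P1=I P2=S P3=I  mem[L0]=70
7. P2: store L2 := 3  bus=[BusRdX]  L2: P0=I P1=I P2=M P3=I  mem[L2]=60
8. P2: store L0 := 76  bus=[BusRdX]  L0: P0=I P1=I P2=M P3=I  mem[L0]=70
9. P1: load  L4  bus=[BusRd]  L4: P0=I P1=S P2=I P3=I  mem[L4]=90
10. P1: store L4 := 26  bus=[BusRdX]  L4: P0=I P1=M P2=I P3=I  mem[L4]=90
11. P0: load  L4  bus=[BusRd,Flush]  L4: P0=S P1=S P2=I P3=I  mem[L4]=26
12. P2: load  L2  bus=[-]  L2: P0=I P1=I P2=M P3=I  mem[L2]=60
13. P2: load  L1  bus=[BusRd]  L1: P0=I P1=I P2=S P3=I  mem[L1]=40
14. P1: load  L4  bus=[-]  L4: P0=S P1=S P2=I P3=I  mem[L4]=26
15. P2: load  L4  bus=[BusRd]  L4: P0=S P1=S P2=S P3=I  mem[L4]=26
16. P2: store L4 := 81  bus=[BusRdX]  L4: P0=I P1=I P2=M P3=I  mem[L4]=26
17. P1: load  L2  bus=[BusRd,Flush]  L2: P0=I P1=S P2=S P3=I  mem[L2]=3
18. P1: store L2 := 91  bus=[BusRdX]  L2: P0=I P1=M P2=I P3=I  mem[L2]=3
19. P0: load  L2  bus=[BusRd,Flush]  L2: P0=S P1=S P2=I P3=I  mem[L2]=91
20. P3: load  L0  bus=[BusRd,Flush]  L0: P0=I P1=I P2=S P3=S  mem[L0]=76
21. P2: store L5 := 8  bus=[BusRdX]  L5: P0=I P1=I P2=M P3=I  mem[L5]=40
22. P1: load  L3  bus=[BusRd]  L3: P0=I P1=S P2=I P3=S  mem[L3]=60
23. P1: store L2 := 32  bus=[BusRdX]  L2: P0=I P1=M P2=I P3=I  mem[L2]=91
24. P1: load  L4  bus=[BusRd,Flush]  L4: P0=I P1=S P2=S P3=I  mem[L4]=81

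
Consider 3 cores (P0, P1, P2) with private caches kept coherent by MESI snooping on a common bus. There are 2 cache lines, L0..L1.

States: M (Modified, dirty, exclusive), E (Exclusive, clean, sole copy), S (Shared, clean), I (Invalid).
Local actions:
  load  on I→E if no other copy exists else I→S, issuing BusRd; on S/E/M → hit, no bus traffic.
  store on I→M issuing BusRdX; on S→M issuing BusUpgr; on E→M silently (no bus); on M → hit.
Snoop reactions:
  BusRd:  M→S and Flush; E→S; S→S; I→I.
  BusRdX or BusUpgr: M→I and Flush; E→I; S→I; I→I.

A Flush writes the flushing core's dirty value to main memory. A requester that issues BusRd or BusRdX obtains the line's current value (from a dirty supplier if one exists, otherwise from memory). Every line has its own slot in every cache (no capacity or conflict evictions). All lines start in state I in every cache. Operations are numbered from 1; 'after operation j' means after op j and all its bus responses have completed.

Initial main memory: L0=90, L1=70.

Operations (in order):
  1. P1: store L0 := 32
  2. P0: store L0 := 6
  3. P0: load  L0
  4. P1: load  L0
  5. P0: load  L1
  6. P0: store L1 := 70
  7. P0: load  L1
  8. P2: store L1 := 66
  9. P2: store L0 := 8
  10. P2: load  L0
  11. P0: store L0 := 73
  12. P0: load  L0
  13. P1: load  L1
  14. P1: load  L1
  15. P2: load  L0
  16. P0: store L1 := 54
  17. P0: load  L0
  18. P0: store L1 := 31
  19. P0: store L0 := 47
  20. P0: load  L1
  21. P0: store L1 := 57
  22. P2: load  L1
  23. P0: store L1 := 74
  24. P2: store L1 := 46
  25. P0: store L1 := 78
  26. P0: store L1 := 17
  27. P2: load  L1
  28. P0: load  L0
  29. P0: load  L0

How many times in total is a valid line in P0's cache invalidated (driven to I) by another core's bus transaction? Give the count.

invalidations = 3

1. P1: store L0 := 32  bus=[BusRdX]  L0: P0=I P1=M P2=I  mem[L0]=90
2. P0: store L0 := 6  bus=[BusRdX,Flush]  L0: P0=M P1=I P2=I  mem[L0]=32
3. P0: load  L0  bus=[-]  L0: P0=M P1=I P2=I  mem[L0]=32
4. P1: load  L0  bus=[BusRd,Flush]  L0: P0=S P1=S P2=I  mem[L0]=6
5. P0: load  L1  bus=[BusRd]  L1: P0=E P1=I P2=I  mem[L1]=70
6. P0: store L1 := 70  bus=[-]  L1: P0=M P1=I P2=I  mem[L1]=70
7. P0: load  L1  bus=[-]  L1: P0=M P1=I P2=I  mem[L1]=70
8. P2: store L1 := 66  bus=[BusRdX,Flush]  L1: P0=I P1=I P2=M  mem[L1]=70
9. P2: store L0 := 8  bus=[BusRdX]  L0: P0=I P1=I P2=M  mem[L0]=6
10. P2: load  L0  bus=[-]  L0: P0=I P1=I P2=M  mem[L0]=6
11. P0: store L0 := 73  bus=[BusRdX,Flush]  L0: P0=M P1=I P2=I  mem[L0]=8
12. P0: load  L0  bus=[-]  L0: P0=M P1=I P2=I  mem[L0]=8
13. P1: load  L1  bus=[BusRd,Flush]  L1: P0=I P1=S P2=S  mem[L1]=66
14. P1: load  L1  bus=[-]  L1: P0=I P1=S P2=S  mem[L1]=66
15. P2: load  L0  bus=[BusRd,Flush]  L0: P0=S P1=I P2=S  mem[L0]=73
16. P0: store L1 := 54  bus=[BusRdX]  L1: P0=M P1=I P2=I  mem[L1]=66
17. P0: load  L0  bus=[-]  L0: P0=S P1=I P2=S  mem[L0]=73
18. P0: store L1 := 31  bus=[-]  L1: P0=M P1=I P2=I  mem[L1]=66
19. P0: store L0 := 47  bus=[BusUpgr]  L0: P0=M P1=I P2=I  mem[L0]=73
20. P0: load  L1  bus=[-]  L1: P0=M P1=I P2=I  mem[L1]=66
21. P0: store L1 := 57  bus=[-]  L1: P0=M P1=I P2=I  mem[L1]=66
22. P2: load  L1  bus=[BusRd,Flush]  L1: P0=S P1=I P2=S  mem[L1]=57
23. P0: store L1 := 74  bus=[BusUpgr]  L1: P0=M P1=I P2=I  mem[L1]=57
24. P2: store L1 := 46  bus=[BusRdX,Flush]  L1: P0=I P1=I P2=M  mem[L1]=74
25. P0: store L1 := 78  bus=[BusRdX,Flush]  L1: P0=M P1=I P2=I  mem[L1]=46
26. P0: store L1 := 17  bus=[-]  L1: P0=M P1=I P2=I  mem[L1]=46
27. P2: load  L1  bus=[BusRd,Flush]  L1: P0=S P1=I P2=S  mem[L1]=17
28. P0: load  L0  bus=[-]  L0: P0=M P1=I P2=I  mem[L0]=73
29. P0: load  L0  bus=[-]  L0: P0=M P1=I P2=I  mem[L0]=73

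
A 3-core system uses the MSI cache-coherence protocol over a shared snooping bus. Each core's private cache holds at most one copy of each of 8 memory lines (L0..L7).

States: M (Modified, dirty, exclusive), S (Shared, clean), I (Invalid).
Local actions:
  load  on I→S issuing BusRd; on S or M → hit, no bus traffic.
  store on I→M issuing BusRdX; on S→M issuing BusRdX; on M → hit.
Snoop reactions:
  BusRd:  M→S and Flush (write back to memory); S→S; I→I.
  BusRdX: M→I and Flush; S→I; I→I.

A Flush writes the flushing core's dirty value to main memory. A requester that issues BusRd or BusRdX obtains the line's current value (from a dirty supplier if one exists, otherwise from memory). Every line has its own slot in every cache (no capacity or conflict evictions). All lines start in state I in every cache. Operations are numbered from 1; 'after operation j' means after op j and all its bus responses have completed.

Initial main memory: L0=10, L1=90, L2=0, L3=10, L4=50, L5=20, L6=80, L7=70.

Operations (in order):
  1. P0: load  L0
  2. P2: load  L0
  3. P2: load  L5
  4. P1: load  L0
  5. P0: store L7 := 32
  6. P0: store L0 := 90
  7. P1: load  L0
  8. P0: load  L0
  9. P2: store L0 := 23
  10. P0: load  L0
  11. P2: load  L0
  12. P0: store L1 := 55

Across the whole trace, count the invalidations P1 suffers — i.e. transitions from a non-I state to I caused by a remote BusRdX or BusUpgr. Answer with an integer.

[1] P0: load  L0 | P0:S(10), P1:I, P2:I | bus: BusRd
[2] P2: load  L0 | P0:S(10), P1:I, P2:S(10) | bus: BusRd
[3] P2: load  L5 | P0:I, P1:I, P2:S(20) | bus: BusRd
[4] P1: load  L0 | P0:S(10), P1:S(10), P2:S(10) | bus: BusRd
[5] P0: store L7 := 32 | P0:M(32), P1:I, P2:I | bus: BusRdX
[6] P0: store L0 := 90 | P0:M(90), P1:I, P2:I | bus: BusRdX
[7] P1: load  L0 | P0:S(90), P1:S(90), P2:I | bus: BusRd,Flush
[8] P0: load  L0 | P0:S(90), P1:S(90), P2:I | bus: none
[9] P2: store L0 := 23 | P0:I, P1:I, P2:M(23) | bus: BusRdX
[10] P0: load  L0 | P0:S(23), P1:I, P2:S(23) | bus: BusRd,Flush
[11] P2: load  L0 | P0:S(23), P1:I, P2:S(23) | bus: none
[12] P0: store L1 := 55 | P0:M(55), P1:I, P2:I | bus: BusRdX

invalidations = 2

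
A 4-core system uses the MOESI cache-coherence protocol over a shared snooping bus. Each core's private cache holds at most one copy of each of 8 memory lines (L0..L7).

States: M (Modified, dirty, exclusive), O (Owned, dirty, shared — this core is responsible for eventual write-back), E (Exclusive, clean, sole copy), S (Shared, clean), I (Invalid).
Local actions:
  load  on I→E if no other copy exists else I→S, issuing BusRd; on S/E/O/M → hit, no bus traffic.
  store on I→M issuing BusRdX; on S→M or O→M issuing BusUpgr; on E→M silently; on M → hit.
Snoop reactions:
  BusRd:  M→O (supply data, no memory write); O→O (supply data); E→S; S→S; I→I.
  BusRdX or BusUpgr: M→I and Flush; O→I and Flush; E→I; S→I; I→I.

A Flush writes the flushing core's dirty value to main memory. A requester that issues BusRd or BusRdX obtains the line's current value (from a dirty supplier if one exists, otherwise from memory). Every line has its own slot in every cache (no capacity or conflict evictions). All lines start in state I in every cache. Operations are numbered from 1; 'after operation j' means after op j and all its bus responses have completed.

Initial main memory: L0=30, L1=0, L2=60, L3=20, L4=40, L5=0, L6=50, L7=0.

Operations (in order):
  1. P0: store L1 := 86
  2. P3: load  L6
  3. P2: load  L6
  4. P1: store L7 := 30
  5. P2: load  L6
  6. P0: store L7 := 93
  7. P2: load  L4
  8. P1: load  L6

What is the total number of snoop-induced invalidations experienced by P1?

[1] P0: store L1 := 86 | P0:M(86), P1:I, P2:I, P3:I | bus: BusRdX
[2] P3: load  L6 | P0:I, P1:I, P2:I, P3:E(50) | bus: BusRd
[3] P2: load  L6 | P0:I, P1:I, P2:S(50), P3:S(50) | bus: BusRd
[4] P1: store L7 := 30 | P0:I, P1:M(30), P2:I, P3:I | bus: BusRdX
[5] P2: load  L6 | P0:I, P1:I, P2:S(50), P3:S(50) | bus: none
[6] P0: store L7 := 93 | P0:M(93), P1:I, P2:I, P3:I | bus: BusRdX,Flush
[7] P2: load  L4 | P0:I, P1:I, P2:E(40), P3:I | bus: BusRd
[8] P1: load  L6 | P0:I, P1:S(50), P2:S(50), P3:S(50) | bus: BusRd

invalidations = 1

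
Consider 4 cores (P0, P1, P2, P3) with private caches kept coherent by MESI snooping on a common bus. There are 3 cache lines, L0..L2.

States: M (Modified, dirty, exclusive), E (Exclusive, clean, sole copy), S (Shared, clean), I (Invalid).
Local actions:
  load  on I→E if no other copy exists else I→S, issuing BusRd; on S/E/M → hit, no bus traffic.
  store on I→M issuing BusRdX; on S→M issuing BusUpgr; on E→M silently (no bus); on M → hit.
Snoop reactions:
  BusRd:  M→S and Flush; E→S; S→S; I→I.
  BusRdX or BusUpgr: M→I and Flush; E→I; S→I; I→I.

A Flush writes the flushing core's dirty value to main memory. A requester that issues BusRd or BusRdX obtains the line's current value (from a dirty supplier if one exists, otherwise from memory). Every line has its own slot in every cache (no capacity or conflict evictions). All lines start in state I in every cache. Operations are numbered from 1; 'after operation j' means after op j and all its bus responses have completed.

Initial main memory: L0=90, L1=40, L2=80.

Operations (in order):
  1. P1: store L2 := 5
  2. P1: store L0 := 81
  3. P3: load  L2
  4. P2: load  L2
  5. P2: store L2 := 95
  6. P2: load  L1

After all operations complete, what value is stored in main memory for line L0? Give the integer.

step 1: P1: store L2 := 5  ⟶  IMII  (L2)  txn=BusRdX  M[L2]=80
step 2: P1: store L0 := 81  ⟶  IMII  (L0)  txn=BusRdX  M[L0]=90
step 3: P3: load  L2  ⟶  ISIS  (L2)  txn=BusRd+Flush  M[L2]=5
step 4: P2: load  L2  ⟶  ISSS  (L2)  txn=BusRd  M[L2]=5
step 5: P2: store L2 := 95  ⟶  IIMI  (L2)  txn=BusUpgr  M[L2]=5
step 6: P2: load  L1  ⟶  IIEI  (L1)  txn=BusRd  M[L1]=40

memory[L0] = 90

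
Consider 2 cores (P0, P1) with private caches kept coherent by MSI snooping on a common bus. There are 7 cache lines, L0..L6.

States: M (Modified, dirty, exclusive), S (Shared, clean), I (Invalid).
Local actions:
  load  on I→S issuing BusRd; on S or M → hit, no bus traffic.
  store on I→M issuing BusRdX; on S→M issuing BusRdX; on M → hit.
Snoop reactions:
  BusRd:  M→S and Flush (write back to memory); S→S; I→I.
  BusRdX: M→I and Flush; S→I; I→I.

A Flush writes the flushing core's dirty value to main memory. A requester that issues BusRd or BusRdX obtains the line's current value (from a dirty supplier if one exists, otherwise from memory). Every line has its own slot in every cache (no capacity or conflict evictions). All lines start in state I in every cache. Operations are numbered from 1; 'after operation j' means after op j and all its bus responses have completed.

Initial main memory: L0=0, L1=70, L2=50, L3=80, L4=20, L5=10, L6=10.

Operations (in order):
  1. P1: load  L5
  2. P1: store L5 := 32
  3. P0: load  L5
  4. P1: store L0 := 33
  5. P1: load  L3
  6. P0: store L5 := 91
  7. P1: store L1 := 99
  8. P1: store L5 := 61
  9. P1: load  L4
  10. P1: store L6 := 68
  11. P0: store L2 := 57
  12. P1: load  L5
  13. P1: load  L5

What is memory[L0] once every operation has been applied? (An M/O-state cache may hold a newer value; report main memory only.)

memory[L0] = 0

step 1: P1: load  L5  ⟶  IS  (L5)  txn=BusRd  M[L5]=10
step 2: P1: store L5 := 32  ⟶  IM  (L5)  txn=BusRdX  M[L5]=10
step 3: P0: load  L5  ⟶  SS  (L5)  txn=BusRd+Flush  M[L5]=32
step 4: P1: store L0 := 33  ⟶  IM  (L0)  txn=BusRdX  M[L0]=0
step 5: P1: load  L3  ⟶  IS  (L3)  txn=BusRd  M[L3]=80
step 6: P0: store L5 := 91  ⟶  MI  (L5)  txn=BusRdX  M[L5]=32
step 7: P1: store L1 := 99  ⟶  IM  (L1)  txn=BusRdX  M[L1]=70
step 8: P1: store L5 := 61  ⟶  IM  (L5)  txn=BusRdX+Flush  M[L5]=91
step 9: P1: load  L4  ⟶  IS  (L4)  txn=BusRd  M[L4]=20
step 10: P1: store L6 := 68  ⟶  IM  (L6)  txn=BusRdX  M[L6]=10
step 11: P0: store L2 := 57  ⟶  MI  (L2)  txn=BusRdX  M[L2]=50
step 12: P1: load  L5  ⟶  IM  (L5)  txn=∅  M[L5]=91
step 13: P1: load  L5  ⟶  IM  (L5)  txn=∅  M[L5]=91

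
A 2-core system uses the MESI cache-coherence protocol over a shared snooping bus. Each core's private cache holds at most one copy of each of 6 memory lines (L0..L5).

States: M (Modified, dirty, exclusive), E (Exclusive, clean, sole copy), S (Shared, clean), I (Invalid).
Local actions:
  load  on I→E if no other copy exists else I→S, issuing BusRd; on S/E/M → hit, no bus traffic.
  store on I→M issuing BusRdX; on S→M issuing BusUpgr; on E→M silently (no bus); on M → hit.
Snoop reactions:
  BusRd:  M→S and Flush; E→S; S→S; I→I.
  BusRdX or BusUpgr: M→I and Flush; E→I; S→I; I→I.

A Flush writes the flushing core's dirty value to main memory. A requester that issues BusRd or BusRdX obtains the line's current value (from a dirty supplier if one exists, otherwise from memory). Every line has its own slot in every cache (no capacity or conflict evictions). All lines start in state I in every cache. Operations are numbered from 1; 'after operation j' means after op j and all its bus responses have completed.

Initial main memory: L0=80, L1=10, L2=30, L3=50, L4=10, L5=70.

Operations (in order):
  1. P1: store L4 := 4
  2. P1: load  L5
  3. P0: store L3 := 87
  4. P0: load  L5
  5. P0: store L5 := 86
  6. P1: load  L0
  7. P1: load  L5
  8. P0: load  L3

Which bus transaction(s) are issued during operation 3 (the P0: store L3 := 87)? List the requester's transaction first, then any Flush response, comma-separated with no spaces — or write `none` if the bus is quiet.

  op1 P1: store L4 := 4 → I/M on L4; bus BusRdX; mem=10
  op2 P1: load  L5 → I/E on L5; bus BusRd; mem=70
  op3 P0: store L3 := 87 → M/I on L3; bus BusRdX; mem=50
  op4 P0: load  L5 → S/S on L5; bus BusRd; mem=70
  op5 P0: store L5 := 86 → M/I on L5; bus BusUpgr; mem=70
  op6 P1: load  L0 → I/E on L0; bus BusRd; mem=80
  op7 P1: load  L5 → S/S on L5; bus BusRd Flush; mem=86
  op8 P0: load  L3 → M/I on L3; bus (none); mem=50

bus = BusRdX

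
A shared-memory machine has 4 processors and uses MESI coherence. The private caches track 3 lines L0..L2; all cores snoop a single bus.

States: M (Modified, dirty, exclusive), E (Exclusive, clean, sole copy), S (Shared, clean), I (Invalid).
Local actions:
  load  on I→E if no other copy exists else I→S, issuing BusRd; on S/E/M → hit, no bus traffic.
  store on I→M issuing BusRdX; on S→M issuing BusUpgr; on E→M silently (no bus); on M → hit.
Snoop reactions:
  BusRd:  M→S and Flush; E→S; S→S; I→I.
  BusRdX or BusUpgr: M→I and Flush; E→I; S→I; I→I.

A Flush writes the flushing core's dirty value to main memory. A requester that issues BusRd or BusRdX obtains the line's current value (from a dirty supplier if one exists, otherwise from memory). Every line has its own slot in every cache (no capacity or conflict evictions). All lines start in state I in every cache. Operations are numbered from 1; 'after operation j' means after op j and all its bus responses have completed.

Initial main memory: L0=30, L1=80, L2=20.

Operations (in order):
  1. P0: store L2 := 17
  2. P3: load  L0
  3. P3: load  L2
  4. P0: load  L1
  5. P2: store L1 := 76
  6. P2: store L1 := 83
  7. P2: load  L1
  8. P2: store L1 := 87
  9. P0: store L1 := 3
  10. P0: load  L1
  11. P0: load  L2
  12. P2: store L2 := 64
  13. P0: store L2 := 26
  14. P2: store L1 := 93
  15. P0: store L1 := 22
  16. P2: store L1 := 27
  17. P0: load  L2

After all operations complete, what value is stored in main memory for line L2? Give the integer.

1. P0: store L2 := 17  bus=[BusRdX]  L2: P0=M P1=I P2=I P3=I  mem[L2]=20
2. P3: load  L0  bus=[BusRd]  L0: P0=I P1=I P2=I P3=E  mem[L0]=30
3. P3: load  L2  bus=[BusRd,Flush]  L2: P0=S P1=I P2=I P3=S  mem[L2]=17
4. P0: load  L1  bus=[BusRd]  L1: P0=E P1=I P2=I P3=I  mem[L1]=80
5. P2: store L1 := 76  bus=[BusRdX]  L1: P0=I P1=I P2=M P3=I  mem[L1]=80
6. P2: store L1 := 83  bus=[-]  L1: P0=I P1=I P2=M P3=I  mem[L1]=80
7. P2: load  L1  bus=[-]  L1: P0=I P1=I P2=M P3=I  mem[L1]=80
8. P2: store L1 := 87  bus=[-]  L1: P0=I P1=I P2=M P3=I  mem[L1]=80
9. P0: store L1 := 3  bus=[BusRdX,Flush]  L1: P0=M P1=I P2=I P3=I  mem[L1]=87
10. P0: load  L1  bus=[-]  L1: P0=M P1=I P2=I P3=I  mem[L1]=87
11. P0: load  L2  bus=[-]  L2: P0=S P1=I P2=I P3=S  mem[L2]=17
12. P2: store L2 := 64  bus=[BusRdX]  L2: P0=I P1=I P2=M P3=I  mem[L2]=17
13. P0: store L2 := 26  bus=[BusRdX,Flush]  L2: P0=M P1=I P2=I P3=I  mem[L2]=64
14. P2: store L1 := 93  bus=[BusRdX,Flush]  L1: P0=I P1=I P2=M P3=I  mem[L1]=3
15. P0: store L1 := 22  bus=[BusRdX,Flush]  L1: P0=M P1=I P2=I P3=I  mem[L1]=93
16. P2: store L1 := 27  bus=[BusRdX,Flush]  L1: P0=I P1=I P2=M P3=I  mem[L1]=22
17. P0: load  L2  bus=[-]  L2: P0=M P1=I P2=I P3=I  mem[L2]=64

memory[L2] = 64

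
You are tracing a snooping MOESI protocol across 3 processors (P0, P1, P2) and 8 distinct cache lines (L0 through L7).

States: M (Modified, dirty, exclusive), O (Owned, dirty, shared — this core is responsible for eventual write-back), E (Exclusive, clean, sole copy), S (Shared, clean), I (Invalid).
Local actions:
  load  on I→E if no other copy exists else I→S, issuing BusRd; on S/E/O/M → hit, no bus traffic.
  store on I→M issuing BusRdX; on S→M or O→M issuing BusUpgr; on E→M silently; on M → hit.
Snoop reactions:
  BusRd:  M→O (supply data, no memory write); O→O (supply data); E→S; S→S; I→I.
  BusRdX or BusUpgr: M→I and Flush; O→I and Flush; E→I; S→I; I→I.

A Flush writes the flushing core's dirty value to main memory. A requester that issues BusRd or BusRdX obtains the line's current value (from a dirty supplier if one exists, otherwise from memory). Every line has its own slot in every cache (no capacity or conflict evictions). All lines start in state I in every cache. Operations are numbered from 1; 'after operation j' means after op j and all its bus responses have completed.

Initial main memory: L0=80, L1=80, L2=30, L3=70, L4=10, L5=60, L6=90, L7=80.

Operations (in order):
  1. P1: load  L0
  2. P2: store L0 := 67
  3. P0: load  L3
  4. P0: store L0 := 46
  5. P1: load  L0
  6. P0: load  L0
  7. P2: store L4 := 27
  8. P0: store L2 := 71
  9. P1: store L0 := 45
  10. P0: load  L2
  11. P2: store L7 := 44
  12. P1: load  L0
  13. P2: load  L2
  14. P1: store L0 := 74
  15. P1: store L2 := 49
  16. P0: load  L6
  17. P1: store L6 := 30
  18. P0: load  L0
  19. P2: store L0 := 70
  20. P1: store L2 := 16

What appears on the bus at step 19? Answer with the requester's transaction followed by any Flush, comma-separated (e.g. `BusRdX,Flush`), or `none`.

1. P1: load  L0  bus=[BusRd]  L0: P0=I P1=E P2=I  mem[L0]=80
2. P2: store L0 := 67  bus=[BusRdX]  L0: P0=I P1=I P2=M  mem[L0]=80
3. P0: load  L3  bus=[BusRd]  L3: P0=E P1=I P2=I  mem[L3]=70
4. P0: store L0 := 46  bus=[BusRdX,Flush]  L0: P0=M P1=I P2=I  mem[L0]=67
5. P1: load  L0  bus=[BusRd]  L0: P0=O P1=S P2=I  mem[L0]=67
6. P0: load  L0  bus=[-]  L0: P0=O P1=S P2=I  mem[L0]=67
7. P2: store L4 := 27  bus=[BusRdX]  L4: P0=I P1=I P2=M  mem[L4]=10
8. P0: store L2 := 71  bus=[BusRdX]  L2: P0=M P1=I P2=I  mem[L2]=30
9. P1: store L0 := 45  bus=[BusUpgr,Flush]  L0: P0=I P1=M P2=I  mem[L0]=46
10. P0: load  L2  bus=[-]  L2: P0=M P1=I P2=I  mem[L2]=30
11. P2: store L7 := 44  bus=[BusRdX]  L7: P0=I P1=I P2=M  mem[L7]=80
12. P1: load  L0  bus=[-]  L0: P0=I P1=M P2=I  mem[L0]=46
13. P2: load  L2  bus=[BusRd]  L2: P0=O P1=I P2=S  mem[L2]=30
14. P1: store L0 := 74  bus=[-]  L0: P0=I P1=M P2=I  mem[L0]=46
15. P1: store L2 := 49  bus=[BusRdX,Flush]  L2: P0=I P1=M P2=I  mem[L2]=71
16. P0: load  L6  bus=[BusRd]  L6: P0=E P1=I P2=I  mem[L6]=90
17. P1: store L6 := 30  bus=[BusRdX]  L6: P0=I P1=M P2=I  mem[L6]=90
18. P0: load  L0  bus=[BusRd]  L0: P0=S P1=O P2=I  mem[L0]=46
19. P2: store L0 := 70  bus=[BusRdX,Flush]  L0: P0=I P1=I P2=M  mem[L0]=74
20. P1: store L2 := 16  bus=[-]  L2: P0=I P1=M P2=I  mem[L2]=71

bus = BusRdX,Flush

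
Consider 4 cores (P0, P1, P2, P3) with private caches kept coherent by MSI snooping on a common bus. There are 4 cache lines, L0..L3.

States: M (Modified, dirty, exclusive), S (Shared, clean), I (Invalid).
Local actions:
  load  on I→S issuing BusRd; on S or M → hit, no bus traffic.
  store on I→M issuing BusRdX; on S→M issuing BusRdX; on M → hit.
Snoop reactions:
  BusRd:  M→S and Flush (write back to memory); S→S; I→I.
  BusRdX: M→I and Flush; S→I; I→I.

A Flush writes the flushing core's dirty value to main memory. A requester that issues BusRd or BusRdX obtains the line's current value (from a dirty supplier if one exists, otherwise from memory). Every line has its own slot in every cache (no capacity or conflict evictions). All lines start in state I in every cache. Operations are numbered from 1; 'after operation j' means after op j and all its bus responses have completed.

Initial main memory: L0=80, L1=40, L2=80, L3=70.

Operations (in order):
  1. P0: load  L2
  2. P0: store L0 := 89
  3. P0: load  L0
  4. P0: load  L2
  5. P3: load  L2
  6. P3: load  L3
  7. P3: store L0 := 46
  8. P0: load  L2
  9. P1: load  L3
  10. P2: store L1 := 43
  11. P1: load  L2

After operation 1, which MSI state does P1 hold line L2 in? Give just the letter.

[1] P0: load  L2 | P0:S(80), P1:I, P2:I, P3:I | bus: BusRd
[2] P0: store L0 := 89 | P0:M(89), P1:I, P2:I, P3:I | bus: BusRdX
[3] P0: load  L0 | P0:M(89), P1:I, P2:I, P3:I | bus: none
[4] P0: load  L2 | P0:S(80), P1:I, P2:I, P3:I | bus: none
[5] P3: load  L2 | P0:S(80), P1:I, P2:I, P3:S(80) | bus: BusRd
[6] P3: load  L3 | P0:I, P1:I, P2:I, P3:S(70) | bus: BusRd
[7] P3: store L0 := 46 | P0:I, P1:I, P2:I, P3:M(46) | bus: BusRdX,Flush
[8] P0: load  L2 | P0:S(80), P1:I, P2:I, P3:S(80) | bus: none
[9] P1: load  L3 | P0:I, P1:S(70), P2:I, P3:S(70) | bus: BusRd
[10] P2: store L1 := 43 | P0:I, P1:I, P2:M(43), P3:I | bus: BusRdX
[11] P1: load  L2 | P0:S(80), P1:S(80), P2:I, P3:S(80) | bus: BusRd

state = I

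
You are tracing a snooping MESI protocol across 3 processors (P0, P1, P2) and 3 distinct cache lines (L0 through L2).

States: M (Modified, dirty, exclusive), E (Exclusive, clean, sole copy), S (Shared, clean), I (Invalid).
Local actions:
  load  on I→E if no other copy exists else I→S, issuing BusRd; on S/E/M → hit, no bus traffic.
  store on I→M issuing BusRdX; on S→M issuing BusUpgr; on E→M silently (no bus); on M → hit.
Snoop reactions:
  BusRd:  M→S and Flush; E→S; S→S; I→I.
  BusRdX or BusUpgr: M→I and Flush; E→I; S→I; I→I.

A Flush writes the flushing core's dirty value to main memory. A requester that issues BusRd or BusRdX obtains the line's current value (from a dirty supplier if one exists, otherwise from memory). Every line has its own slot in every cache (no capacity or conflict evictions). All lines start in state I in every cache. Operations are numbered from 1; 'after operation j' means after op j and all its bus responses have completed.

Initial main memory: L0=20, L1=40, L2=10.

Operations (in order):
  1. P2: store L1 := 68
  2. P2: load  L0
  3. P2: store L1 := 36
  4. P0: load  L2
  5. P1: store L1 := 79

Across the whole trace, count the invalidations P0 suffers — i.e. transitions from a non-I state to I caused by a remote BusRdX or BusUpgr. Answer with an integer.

[1] P2: store L1 := 68 | P0:I, P1:I, P2:M(68) | bus: BusRdX
[2] P2: load  L0 | P0:I, P1:I, P2:E(20) | bus: BusRd
[3] P2: store L1 := 36 | P0:I, P1:I, P2:M(36) | bus: none
[4] P0: load  L2 | P0:E(10), P1:I, P2:I | bus: BusRd
[5] P1: store L1 := 79 | P0:I, P1:M(79), P2:I | bus: BusRdX,Flush

invalidations = 0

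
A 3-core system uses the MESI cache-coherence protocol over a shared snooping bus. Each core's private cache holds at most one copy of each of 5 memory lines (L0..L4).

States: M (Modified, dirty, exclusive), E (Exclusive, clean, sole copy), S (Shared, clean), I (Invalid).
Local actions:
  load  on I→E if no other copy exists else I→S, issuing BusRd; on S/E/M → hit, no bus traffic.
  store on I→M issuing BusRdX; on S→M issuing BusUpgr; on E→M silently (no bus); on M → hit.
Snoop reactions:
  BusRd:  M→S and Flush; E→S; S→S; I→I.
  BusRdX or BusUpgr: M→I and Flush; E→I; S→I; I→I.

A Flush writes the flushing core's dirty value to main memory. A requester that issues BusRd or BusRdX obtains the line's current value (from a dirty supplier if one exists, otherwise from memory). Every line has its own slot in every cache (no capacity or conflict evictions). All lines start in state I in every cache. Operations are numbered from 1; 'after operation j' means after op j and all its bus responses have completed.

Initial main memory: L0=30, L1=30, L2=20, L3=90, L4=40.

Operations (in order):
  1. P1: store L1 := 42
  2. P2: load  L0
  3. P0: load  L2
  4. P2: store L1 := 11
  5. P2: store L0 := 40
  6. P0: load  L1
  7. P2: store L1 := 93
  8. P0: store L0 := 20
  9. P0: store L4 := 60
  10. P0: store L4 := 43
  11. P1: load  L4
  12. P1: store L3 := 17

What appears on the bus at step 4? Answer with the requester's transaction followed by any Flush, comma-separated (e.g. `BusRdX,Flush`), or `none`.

[1] P1: store L1 := 42 | P0:I, P1:M(42), P2:I | bus: BusRdX
[2] P2: load  L0 | P0:I, P1:I, P2:E(30) | bus: BusRd
[3] P0: load  L2 | P0:E(20), P1:I, P2:I | bus: BusRd
[4] P2: store L1 := 11 | P0:I, P1:I, P2:M(11) | bus: BusRdX,Flush
[5] P2: store L0 := 40 | P0:I, P1:I, P2:M(40) | bus: none
[6] P0: load  L1 | P0:S(11), P1:I, P2:S(11) | bus: BusRd,Flush
[7] P2: store L1 := 93 | P0:I, P1:I, P2:M(93) | bus: BusUpgr
[8] P0: store L0 := 20 | P0:M(20), P1:I, P2:I | bus: BusRdX,Flush
[9] P0: store L4 := 60 | P0:M(60), P1:I, P2:I | bus: BusRdX
[10] P0: store L4 := 43 | P0:M(43), P1:I, P2:I | bus: none
[11] P1: load  L4 | P0:S(43), P1:S(43), P2:I | bus: BusRd,Flush
[12] P1: store L3 := 17 | P0:I, P1:M(17), P2:I | bus: BusRdX

bus = BusRdX,Flush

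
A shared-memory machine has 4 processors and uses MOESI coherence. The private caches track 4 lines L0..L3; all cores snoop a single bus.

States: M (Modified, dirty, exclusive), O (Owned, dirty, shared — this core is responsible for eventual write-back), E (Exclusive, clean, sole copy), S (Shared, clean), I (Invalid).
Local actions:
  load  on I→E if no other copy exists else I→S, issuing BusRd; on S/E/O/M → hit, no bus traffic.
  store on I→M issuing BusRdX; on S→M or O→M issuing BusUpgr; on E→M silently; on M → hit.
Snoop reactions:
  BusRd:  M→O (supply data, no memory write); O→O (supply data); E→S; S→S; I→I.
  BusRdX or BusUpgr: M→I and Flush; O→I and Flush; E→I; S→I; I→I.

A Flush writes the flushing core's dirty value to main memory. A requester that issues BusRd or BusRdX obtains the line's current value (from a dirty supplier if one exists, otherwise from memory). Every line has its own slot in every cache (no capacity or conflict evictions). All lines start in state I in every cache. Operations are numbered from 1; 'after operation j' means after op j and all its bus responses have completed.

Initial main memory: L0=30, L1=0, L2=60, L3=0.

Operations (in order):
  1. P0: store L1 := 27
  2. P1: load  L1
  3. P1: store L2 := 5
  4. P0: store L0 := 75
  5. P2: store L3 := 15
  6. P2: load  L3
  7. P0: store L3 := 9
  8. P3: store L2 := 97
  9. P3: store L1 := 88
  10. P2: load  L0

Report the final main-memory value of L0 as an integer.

memory[L0] = 30

[1] P0: store L1 := 27 | P0:M(27), P1:I, P2:I, P3:I | bus: BusRdX
[2] P1: load  L1 | P0:O(27), P1:S(27), P2:I, P3:I | bus: BusRd
[3] P1: store L2 := 5 | P0:I, P1:M(5), P2:I, P3:I | bus: BusRdX
[4] P0: store L0 := 75 | P0:M(75), P1:I, P2:I, P3:I | bus: BusRdX
[5] P2: store L3 := 15 | P0:I, P1:I, P2:M(15), P3:I | bus: BusRdX
[6] P2: load  L3 | P0:I, P1:I, P2:M(15), P3:I | bus: none
[7] P0: store L3 := 9 | P0:M(9), P1:I, P2:I, P3:I | bus: BusRdX,Flush
[8] P3: store L2 := 97 | P0:I, P1:I, P2:I, P3:M(97) | bus: BusRdX,Flush
[9] P3: store L1 := 88 | P0:I, P1:I, P2:I, P3:M(88) | bus: BusRdX,Flush
[10] P2: load  L0 | P0:O(75), P1:I, P2:S(75), P3:I | bus: BusRd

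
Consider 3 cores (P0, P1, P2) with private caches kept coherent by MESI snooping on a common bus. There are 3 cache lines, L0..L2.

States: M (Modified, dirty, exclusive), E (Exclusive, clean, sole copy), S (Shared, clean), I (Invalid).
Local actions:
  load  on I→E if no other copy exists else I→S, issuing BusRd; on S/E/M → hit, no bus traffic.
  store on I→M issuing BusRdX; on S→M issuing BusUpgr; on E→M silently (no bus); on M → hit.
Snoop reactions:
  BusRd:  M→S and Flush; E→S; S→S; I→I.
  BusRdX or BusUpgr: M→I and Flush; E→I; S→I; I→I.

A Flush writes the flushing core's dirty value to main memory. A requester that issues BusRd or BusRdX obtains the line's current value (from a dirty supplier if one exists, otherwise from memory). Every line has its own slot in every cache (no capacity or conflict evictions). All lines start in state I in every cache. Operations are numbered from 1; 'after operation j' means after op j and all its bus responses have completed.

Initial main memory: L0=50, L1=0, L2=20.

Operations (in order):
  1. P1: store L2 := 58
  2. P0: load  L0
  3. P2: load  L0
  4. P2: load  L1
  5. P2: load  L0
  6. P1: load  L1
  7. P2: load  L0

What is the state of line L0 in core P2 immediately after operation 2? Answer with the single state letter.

[1] P1: store L2 := 58 | P0:I, P1:M(58), P2:I | bus: BusRdX
[2] P0: load  L0 | P0:E(50), P1:I, P2:I | bus: BusRd
[3] P2: load  L0 | P0:S(50), P1:I, P2:S(50) | bus: BusRd
[4] P2: load  L1 | P0:I, P1:I, P2:E(0) | bus: BusRd
[5] P2: load  L0 | P0:S(50), P1:I, P2:S(50) | bus: none
[6] P1: load  L1 | P0:I, P1:S(0), P2:S(0) | bus: BusRd
[7] P2: load  L0 | P0:S(50), P1:I, P2:S(50) | bus: none

state = I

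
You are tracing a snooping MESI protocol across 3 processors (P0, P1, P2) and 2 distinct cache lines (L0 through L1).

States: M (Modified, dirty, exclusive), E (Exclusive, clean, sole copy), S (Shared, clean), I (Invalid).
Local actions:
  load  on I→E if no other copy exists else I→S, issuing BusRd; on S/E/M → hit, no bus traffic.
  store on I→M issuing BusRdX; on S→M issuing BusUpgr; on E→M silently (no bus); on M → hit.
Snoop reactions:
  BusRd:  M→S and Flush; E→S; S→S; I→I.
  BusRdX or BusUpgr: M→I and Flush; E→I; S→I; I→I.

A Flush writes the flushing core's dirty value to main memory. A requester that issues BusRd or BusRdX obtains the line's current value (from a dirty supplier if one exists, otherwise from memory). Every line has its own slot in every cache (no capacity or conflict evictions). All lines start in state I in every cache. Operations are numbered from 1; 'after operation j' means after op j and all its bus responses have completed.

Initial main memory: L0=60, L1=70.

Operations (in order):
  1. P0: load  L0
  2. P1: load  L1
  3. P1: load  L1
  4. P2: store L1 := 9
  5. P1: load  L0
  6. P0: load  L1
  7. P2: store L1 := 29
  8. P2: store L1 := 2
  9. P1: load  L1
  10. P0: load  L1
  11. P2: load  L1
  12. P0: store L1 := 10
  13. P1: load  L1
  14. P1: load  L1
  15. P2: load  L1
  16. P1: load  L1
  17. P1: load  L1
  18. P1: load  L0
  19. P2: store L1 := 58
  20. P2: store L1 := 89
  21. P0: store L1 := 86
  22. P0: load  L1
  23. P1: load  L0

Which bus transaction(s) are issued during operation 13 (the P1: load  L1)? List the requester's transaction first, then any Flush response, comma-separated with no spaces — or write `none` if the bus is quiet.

bus = BusRd,Flush

step 1: P0: load  L0  ⟶  EII  (L0)  txn=BusRd  M[L0]=60
step 2: P1: load  L1  ⟶  IEI  (L1)  txn=BusRd  M[L1]=70
step 3: P1: load  L1  ⟶  IEI  (L1)  txn=∅  M[L1]=70
step 4: P2: store L1 := 9  ⟶  IIM  (L1)  txn=BusRdX  M[L1]=70
step 5: P1: load  L0  ⟶  SSI  (L0)  txn=BusRd  M[L0]=60
step 6: P0: load  L1  ⟶  SIS  (L1)  txn=BusRd+Flush  M[L1]=9
step 7: P2: store L1 := 29  ⟶  IIM  (L1)  txn=BusUpgr  M[L1]=9
step 8: P2: store L1 := 2  ⟶  IIM  (L1)  txn=∅  M[L1]=9
step 9: P1: load  L1  ⟶  ISS  (L1)  txn=BusRd+Flush  M[L1]=2
step 10: P0: load  L1  ⟶  SSS  (L1)  txn=BusRd  M[L1]=2
step 11: P2: load  L1  ⟶  SSS  (L1)  txn=∅  M[L1]=2
step 12: P0: store L1 := 10  ⟶  MII  (L1)  txn=BusUpgr  M[L1]=2
step 13: P1: load  L1  ⟶  SSI  (L1)  txn=BusRd+Flush  M[L1]=10
step 14: P1: load  L1  ⟶  SSI  (L1)  txn=∅  M[L1]=10
step 15: P2: load  L1  ⟶  SSS  (L1)  txn=BusRd  M[L1]=10
step 16: P1: load  L1  ⟶  SSS  (L1)  txn=∅  M[L1]=10
step 17: P1: load  L1  ⟶  SSS  (L1)  txn=∅  M[L1]=10
step 18: P1: load  L0  ⟶  SSI  (L0)  txn=∅  M[L0]=60
step 19: P2: store L1 := 58  ⟶  IIM  (L1)  txn=BusUpgr  M[L1]=10
step 20: P2: store L1 := 89  ⟶  IIM  (L1)  txn=∅  M[L1]=10
step 21: P0: store L1 := 86  ⟶  MII  (L1)  txn=BusRdX+Flush  M[L1]=89
step 22: P0: load  L1  ⟶  MII  (L1)  txn=∅  M[L1]=89
step 23: P1: load  L0  ⟶  SSI  (L0)  txn=∅  M[L0]=60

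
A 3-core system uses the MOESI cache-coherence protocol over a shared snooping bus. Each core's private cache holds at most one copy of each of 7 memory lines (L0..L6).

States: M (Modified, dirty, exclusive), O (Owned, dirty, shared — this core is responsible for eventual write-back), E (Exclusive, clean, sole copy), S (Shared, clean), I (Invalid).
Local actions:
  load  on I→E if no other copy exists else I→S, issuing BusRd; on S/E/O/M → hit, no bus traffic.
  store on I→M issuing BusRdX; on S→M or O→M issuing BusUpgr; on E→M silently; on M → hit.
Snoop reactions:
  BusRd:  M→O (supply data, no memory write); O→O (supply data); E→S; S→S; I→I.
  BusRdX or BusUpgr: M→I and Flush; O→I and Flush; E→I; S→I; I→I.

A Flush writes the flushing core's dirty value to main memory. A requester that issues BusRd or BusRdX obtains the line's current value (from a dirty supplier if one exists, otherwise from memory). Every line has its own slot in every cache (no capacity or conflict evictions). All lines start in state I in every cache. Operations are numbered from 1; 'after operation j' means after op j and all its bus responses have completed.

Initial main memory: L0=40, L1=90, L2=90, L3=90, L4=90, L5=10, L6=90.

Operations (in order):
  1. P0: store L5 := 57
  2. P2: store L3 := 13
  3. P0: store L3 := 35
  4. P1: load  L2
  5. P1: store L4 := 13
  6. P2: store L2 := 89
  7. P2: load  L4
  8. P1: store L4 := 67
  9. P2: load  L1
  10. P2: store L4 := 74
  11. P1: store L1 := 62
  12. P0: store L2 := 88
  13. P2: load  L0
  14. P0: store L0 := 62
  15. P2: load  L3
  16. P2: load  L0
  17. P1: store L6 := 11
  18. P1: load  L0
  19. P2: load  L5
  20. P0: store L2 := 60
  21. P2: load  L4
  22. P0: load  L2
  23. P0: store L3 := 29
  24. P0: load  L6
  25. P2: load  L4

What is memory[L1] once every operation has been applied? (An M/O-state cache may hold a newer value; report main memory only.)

memory[L1] = 90

[1] P0: store L5 := 57 | P0:M(57), P1:I, P2:I | bus: BusRdX
[2] P2: store L3 := 13 | P0:I, P1:I, P2:M(13) | bus: BusRdX
[3] P0: store L3 := 35 | P0:M(35), P1:I, P2:I | bus: BusRdX,Flush
[4] P1: load  L2 | P0:I, P1:E(90), P2:I | bus: BusRd
[5] P1: store L4 := 13 | P0:I, P1:M(13), P2:I | bus: BusRdX
[6] P2: store L2 := 89 | P0:I, P1:I, P2:M(89) | bus: BusRdX
[7] P2: load  L4 | P0:I, P1:O(13), P2:S(13) | bus: BusRd
[8] P1: store L4 := 67 | P0:I, P1:M(67), P2:I | bus: BusUpgr
[9] P2: load  L1 | P0:I, P1:I, P2:E(90) | bus: BusRd
[10] P2: store L4 := 74 | P0:I, P1:I, P2:M(74) | bus: BusRdX,Flush
[11] P1: store L1 := 62 | P0:I, P1:M(62), P2:I | bus: BusRdX
[12] P0: store L2 := 88 | P0:M(88), P1:I, P2:I | bus: BusRdX,Flush
[13] P2: load  L0 | P0:I, P1:I, P2:E(40) | bus: BusRd
[14] P0: store L0 := 62 | P0:M(62), P1:I, P2:I | bus: BusRdX
[15] P2: load  L3 | P0:O(35), P1:I, P2:S(35) | bus: BusRd
[16] P2: load  L0 | P0:O(62), P1:I, P2:S(62) | bus: BusRd
[17] P1: store L6 := 11 | P0:I, P1:M(11), P2:I | bus: BusRdX
[18] P1: load  L0 | P0:O(62), P1:S(62), P2:S(62) | bus: BusRd
[19] P2: load  L5 | P0:O(57), P1:I, P2:S(57) | bus: BusRd
[20] P0: store L2 := 60 | P0:M(60), P1:I, P2:I | bus: none
[21] P2: load  L4 | P0:I, P1:I, P2:M(74) | bus: none
[22] P0: load  L2 | P0:M(60), P1:I, P2:I | bus: none
[23] P0: store L3 := 29 | P0:M(29), P1:I, P2:I | bus: BusUpgr
[24] P0: load  L6 | P0:S(11), P1:O(11), P2:I | bus: BusRd
[25] P2: load  L4 | P0:I, P1:I, P2:M(74) | bus: none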